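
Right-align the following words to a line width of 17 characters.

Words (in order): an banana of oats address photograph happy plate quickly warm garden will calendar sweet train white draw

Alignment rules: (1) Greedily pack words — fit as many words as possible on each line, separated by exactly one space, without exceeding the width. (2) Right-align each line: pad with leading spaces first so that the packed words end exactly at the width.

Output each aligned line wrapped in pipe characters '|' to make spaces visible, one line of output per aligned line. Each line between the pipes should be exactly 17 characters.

Answer: |an banana of oats|
|          address|
| photograph happy|
|    plate quickly|
| warm garden will|
|   calendar sweet|
| train white draw|

Derivation:
Line 1: ['an', 'banana', 'of', 'oats'] (min_width=17, slack=0)
Line 2: ['address'] (min_width=7, slack=10)
Line 3: ['photograph', 'happy'] (min_width=16, slack=1)
Line 4: ['plate', 'quickly'] (min_width=13, slack=4)
Line 5: ['warm', 'garden', 'will'] (min_width=16, slack=1)
Line 6: ['calendar', 'sweet'] (min_width=14, slack=3)
Line 7: ['train', 'white', 'draw'] (min_width=16, slack=1)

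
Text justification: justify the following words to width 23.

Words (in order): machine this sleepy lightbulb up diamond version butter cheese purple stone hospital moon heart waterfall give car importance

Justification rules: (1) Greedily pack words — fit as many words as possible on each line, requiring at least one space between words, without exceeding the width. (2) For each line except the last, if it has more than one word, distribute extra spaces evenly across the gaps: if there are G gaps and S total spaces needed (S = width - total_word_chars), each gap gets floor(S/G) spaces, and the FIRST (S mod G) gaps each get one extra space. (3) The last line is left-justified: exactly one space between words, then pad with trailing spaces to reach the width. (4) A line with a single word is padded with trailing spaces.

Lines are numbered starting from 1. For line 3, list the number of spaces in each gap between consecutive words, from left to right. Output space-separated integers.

Line 1: ['machine', 'this', 'sleepy'] (min_width=19, slack=4)
Line 2: ['lightbulb', 'up', 'diamond'] (min_width=20, slack=3)
Line 3: ['version', 'butter', 'cheese'] (min_width=21, slack=2)
Line 4: ['purple', 'stone', 'hospital'] (min_width=21, slack=2)
Line 5: ['moon', 'heart', 'waterfall'] (min_width=20, slack=3)
Line 6: ['give', 'car', 'importance'] (min_width=19, slack=4)

Answer: 2 2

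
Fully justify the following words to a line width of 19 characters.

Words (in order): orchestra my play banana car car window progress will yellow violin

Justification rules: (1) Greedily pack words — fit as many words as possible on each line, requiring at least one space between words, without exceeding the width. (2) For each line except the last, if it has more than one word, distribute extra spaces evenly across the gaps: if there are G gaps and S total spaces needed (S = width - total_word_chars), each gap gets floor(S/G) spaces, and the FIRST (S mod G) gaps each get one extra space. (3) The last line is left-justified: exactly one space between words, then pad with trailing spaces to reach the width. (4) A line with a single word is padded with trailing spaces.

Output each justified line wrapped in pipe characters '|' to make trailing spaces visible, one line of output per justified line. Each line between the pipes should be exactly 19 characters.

Answer: |orchestra  my  play|
|banana    car   car|
|window     progress|
|will yellow violin |

Derivation:
Line 1: ['orchestra', 'my', 'play'] (min_width=17, slack=2)
Line 2: ['banana', 'car', 'car'] (min_width=14, slack=5)
Line 3: ['window', 'progress'] (min_width=15, slack=4)
Line 4: ['will', 'yellow', 'violin'] (min_width=18, slack=1)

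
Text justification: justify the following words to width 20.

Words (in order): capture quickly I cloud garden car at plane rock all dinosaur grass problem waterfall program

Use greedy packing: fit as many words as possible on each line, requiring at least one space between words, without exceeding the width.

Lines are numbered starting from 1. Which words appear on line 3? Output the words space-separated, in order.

Answer: plane rock all

Derivation:
Line 1: ['capture', 'quickly', 'I'] (min_width=17, slack=3)
Line 2: ['cloud', 'garden', 'car', 'at'] (min_width=19, slack=1)
Line 3: ['plane', 'rock', 'all'] (min_width=14, slack=6)
Line 4: ['dinosaur', 'grass'] (min_width=14, slack=6)
Line 5: ['problem', 'waterfall'] (min_width=17, slack=3)
Line 6: ['program'] (min_width=7, slack=13)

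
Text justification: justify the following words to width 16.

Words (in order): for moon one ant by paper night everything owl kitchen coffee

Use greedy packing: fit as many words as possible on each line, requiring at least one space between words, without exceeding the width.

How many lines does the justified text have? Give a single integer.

Line 1: ['for', 'moon', 'one', 'ant'] (min_width=16, slack=0)
Line 2: ['by', 'paper', 'night'] (min_width=14, slack=2)
Line 3: ['everything', 'owl'] (min_width=14, slack=2)
Line 4: ['kitchen', 'coffee'] (min_width=14, slack=2)
Total lines: 4

Answer: 4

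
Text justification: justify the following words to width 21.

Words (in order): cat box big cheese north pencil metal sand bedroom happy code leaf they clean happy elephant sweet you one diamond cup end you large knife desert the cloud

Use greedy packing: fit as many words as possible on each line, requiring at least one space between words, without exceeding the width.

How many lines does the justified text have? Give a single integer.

Answer: 8

Derivation:
Line 1: ['cat', 'box', 'big', 'cheese'] (min_width=18, slack=3)
Line 2: ['north', 'pencil', 'metal'] (min_width=18, slack=3)
Line 3: ['sand', 'bedroom', 'happy'] (min_width=18, slack=3)
Line 4: ['code', 'leaf', 'they', 'clean'] (min_width=20, slack=1)
Line 5: ['happy', 'elephant', 'sweet'] (min_width=20, slack=1)
Line 6: ['you', 'one', 'diamond', 'cup'] (min_width=19, slack=2)
Line 7: ['end', 'you', 'large', 'knife'] (min_width=19, slack=2)
Line 8: ['desert', 'the', 'cloud'] (min_width=16, slack=5)
Total lines: 8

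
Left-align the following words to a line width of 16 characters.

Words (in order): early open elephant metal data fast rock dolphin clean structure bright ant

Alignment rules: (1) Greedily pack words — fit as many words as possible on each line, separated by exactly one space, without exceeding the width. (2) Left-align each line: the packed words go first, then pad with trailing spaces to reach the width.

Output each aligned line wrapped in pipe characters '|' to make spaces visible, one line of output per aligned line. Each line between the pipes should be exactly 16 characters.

Line 1: ['early', 'open'] (min_width=10, slack=6)
Line 2: ['elephant', 'metal'] (min_width=14, slack=2)
Line 3: ['data', 'fast', 'rock'] (min_width=14, slack=2)
Line 4: ['dolphin', 'clean'] (min_width=13, slack=3)
Line 5: ['structure', 'bright'] (min_width=16, slack=0)
Line 6: ['ant'] (min_width=3, slack=13)

Answer: |early open      |
|elephant metal  |
|data fast rock  |
|dolphin clean   |
|structure bright|
|ant             |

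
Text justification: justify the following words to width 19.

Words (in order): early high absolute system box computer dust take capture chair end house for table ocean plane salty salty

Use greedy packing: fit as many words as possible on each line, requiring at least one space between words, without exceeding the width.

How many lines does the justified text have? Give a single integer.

Answer: 6

Derivation:
Line 1: ['early', 'high', 'absolute'] (min_width=19, slack=0)
Line 2: ['system', 'box', 'computer'] (min_width=19, slack=0)
Line 3: ['dust', 'take', 'capture'] (min_width=17, slack=2)
Line 4: ['chair', 'end', 'house', 'for'] (min_width=19, slack=0)
Line 5: ['table', 'ocean', 'plane'] (min_width=17, slack=2)
Line 6: ['salty', 'salty'] (min_width=11, slack=8)
Total lines: 6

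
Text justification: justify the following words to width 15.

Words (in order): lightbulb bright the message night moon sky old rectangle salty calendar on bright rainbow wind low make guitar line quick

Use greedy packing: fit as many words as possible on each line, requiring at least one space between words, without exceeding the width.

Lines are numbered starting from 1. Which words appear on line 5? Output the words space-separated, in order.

Answer: rectangle salty

Derivation:
Line 1: ['lightbulb'] (min_width=9, slack=6)
Line 2: ['bright', 'the'] (min_width=10, slack=5)
Line 3: ['message', 'night'] (min_width=13, slack=2)
Line 4: ['moon', 'sky', 'old'] (min_width=12, slack=3)
Line 5: ['rectangle', 'salty'] (min_width=15, slack=0)
Line 6: ['calendar', 'on'] (min_width=11, slack=4)
Line 7: ['bright', 'rainbow'] (min_width=14, slack=1)
Line 8: ['wind', 'low', 'make'] (min_width=13, slack=2)
Line 9: ['guitar', 'line'] (min_width=11, slack=4)
Line 10: ['quick'] (min_width=5, slack=10)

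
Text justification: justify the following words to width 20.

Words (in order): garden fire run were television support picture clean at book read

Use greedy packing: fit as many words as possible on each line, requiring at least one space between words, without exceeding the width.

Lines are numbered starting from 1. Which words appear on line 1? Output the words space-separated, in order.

Answer: garden fire run were

Derivation:
Line 1: ['garden', 'fire', 'run', 'were'] (min_width=20, slack=0)
Line 2: ['television', 'support'] (min_width=18, slack=2)
Line 3: ['picture', 'clean', 'at'] (min_width=16, slack=4)
Line 4: ['book', 'read'] (min_width=9, slack=11)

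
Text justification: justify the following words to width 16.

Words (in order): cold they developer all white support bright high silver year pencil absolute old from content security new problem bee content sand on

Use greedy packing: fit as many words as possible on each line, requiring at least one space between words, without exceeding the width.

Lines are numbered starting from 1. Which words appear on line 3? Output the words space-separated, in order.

Line 1: ['cold', 'they'] (min_width=9, slack=7)
Line 2: ['developer', 'all'] (min_width=13, slack=3)
Line 3: ['white', 'support'] (min_width=13, slack=3)
Line 4: ['bright', 'high'] (min_width=11, slack=5)
Line 5: ['silver', 'year'] (min_width=11, slack=5)
Line 6: ['pencil', 'absolute'] (min_width=15, slack=1)
Line 7: ['old', 'from', 'content'] (min_width=16, slack=0)
Line 8: ['security', 'new'] (min_width=12, slack=4)
Line 9: ['problem', 'bee'] (min_width=11, slack=5)
Line 10: ['content', 'sand', 'on'] (min_width=15, slack=1)

Answer: white support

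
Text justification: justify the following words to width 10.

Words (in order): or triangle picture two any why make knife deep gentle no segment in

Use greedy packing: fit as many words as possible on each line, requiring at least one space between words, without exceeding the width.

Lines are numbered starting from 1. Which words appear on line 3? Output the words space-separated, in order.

Line 1: ['or'] (min_width=2, slack=8)
Line 2: ['triangle'] (min_width=8, slack=2)
Line 3: ['picture'] (min_width=7, slack=3)
Line 4: ['two', 'any'] (min_width=7, slack=3)
Line 5: ['why', 'make'] (min_width=8, slack=2)
Line 6: ['knife', 'deep'] (min_width=10, slack=0)
Line 7: ['gentle', 'no'] (min_width=9, slack=1)
Line 8: ['segment', 'in'] (min_width=10, slack=0)

Answer: picture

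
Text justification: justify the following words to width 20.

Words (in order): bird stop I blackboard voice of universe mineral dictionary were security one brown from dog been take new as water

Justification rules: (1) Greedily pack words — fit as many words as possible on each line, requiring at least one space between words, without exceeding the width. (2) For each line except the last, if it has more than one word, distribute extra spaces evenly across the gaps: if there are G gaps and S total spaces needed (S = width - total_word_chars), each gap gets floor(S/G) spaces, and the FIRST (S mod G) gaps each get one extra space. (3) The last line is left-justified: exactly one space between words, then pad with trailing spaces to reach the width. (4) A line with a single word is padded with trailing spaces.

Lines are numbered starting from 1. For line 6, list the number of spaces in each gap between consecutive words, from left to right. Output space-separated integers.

Answer: 2 2 1

Derivation:
Line 1: ['bird', 'stop', 'I'] (min_width=11, slack=9)
Line 2: ['blackboard', 'voice', 'of'] (min_width=19, slack=1)
Line 3: ['universe', 'mineral'] (min_width=16, slack=4)
Line 4: ['dictionary', 'were'] (min_width=15, slack=5)
Line 5: ['security', 'one', 'brown'] (min_width=18, slack=2)
Line 6: ['from', 'dog', 'been', 'take'] (min_width=18, slack=2)
Line 7: ['new', 'as', 'water'] (min_width=12, slack=8)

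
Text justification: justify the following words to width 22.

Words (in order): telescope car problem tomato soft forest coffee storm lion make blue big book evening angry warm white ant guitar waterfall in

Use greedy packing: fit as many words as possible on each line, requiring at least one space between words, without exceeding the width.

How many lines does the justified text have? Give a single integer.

Answer: 6

Derivation:
Line 1: ['telescope', 'car', 'problem'] (min_width=21, slack=1)
Line 2: ['tomato', 'soft', 'forest'] (min_width=18, slack=4)
Line 3: ['coffee', 'storm', 'lion', 'make'] (min_width=22, slack=0)
Line 4: ['blue', 'big', 'book', 'evening'] (min_width=21, slack=1)
Line 5: ['angry', 'warm', 'white', 'ant'] (min_width=20, slack=2)
Line 6: ['guitar', 'waterfall', 'in'] (min_width=19, slack=3)
Total lines: 6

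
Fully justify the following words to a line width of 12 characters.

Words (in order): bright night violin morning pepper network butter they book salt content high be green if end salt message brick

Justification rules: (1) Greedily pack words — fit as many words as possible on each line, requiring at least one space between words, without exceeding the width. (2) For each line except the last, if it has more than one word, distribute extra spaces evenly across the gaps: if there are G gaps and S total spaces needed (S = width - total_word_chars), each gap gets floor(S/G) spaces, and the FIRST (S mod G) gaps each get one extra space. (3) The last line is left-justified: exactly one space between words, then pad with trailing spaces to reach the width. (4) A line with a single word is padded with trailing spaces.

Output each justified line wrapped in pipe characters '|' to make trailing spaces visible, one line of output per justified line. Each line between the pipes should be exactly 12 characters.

Answer: |bright night|
|violin      |
|morning     |
|pepper      |
|network     |
|butter  they|
|book    salt|
|content high|
|be  green if|
|end     salt|
|message     |
|brick       |

Derivation:
Line 1: ['bright', 'night'] (min_width=12, slack=0)
Line 2: ['violin'] (min_width=6, slack=6)
Line 3: ['morning'] (min_width=7, slack=5)
Line 4: ['pepper'] (min_width=6, slack=6)
Line 5: ['network'] (min_width=7, slack=5)
Line 6: ['butter', 'they'] (min_width=11, slack=1)
Line 7: ['book', 'salt'] (min_width=9, slack=3)
Line 8: ['content', 'high'] (min_width=12, slack=0)
Line 9: ['be', 'green', 'if'] (min_width=11, slack=1)
Line 10: ['end', 'salt'] (min_width=8, slack=4)
Line 11: ['message'] (min_width=7, slack=5)
Line 12: ['brick'] (min_width=5, slack=7)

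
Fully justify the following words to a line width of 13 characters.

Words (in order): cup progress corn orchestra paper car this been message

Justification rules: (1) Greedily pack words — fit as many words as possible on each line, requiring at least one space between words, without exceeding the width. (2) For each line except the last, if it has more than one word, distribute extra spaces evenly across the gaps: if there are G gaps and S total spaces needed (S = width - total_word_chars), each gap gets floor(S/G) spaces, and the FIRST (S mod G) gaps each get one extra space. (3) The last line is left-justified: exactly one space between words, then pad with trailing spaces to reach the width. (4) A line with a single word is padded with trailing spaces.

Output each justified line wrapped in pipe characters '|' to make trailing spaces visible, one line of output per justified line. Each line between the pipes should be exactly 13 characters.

Line 1: ['cup', 'progress'] (min_width=12, slack=1)
Line 2: ['corn'] (min_width=4, slack=9)
Line 3: ['orchestra'] (min_width=9, slack=4)
Line 4: ['paper', 'car'] (min_width=9, slack=4)
Line 5: ['this', 'been'] (min_width=9, slack=4)
Line 6: ['message'] (min_width=7, slack=6)

Answer: |cup  progress|
|corn         |
|orchestra    |
|paper     car|
|this     been|
|message      |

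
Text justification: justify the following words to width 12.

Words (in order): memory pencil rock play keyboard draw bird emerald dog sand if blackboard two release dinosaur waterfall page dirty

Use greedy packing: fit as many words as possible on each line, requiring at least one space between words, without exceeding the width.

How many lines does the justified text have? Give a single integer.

Answer: 12

Derivation:
Line 1: ['memory'] (min_width=6, slack=6)
Line 2: ['pencil', 'rock'] (min_width=11, slack=1)
Line 3: ['play'] (min_width=4, slack=8)
Line 4: ['keyboard'] (min_width=8, slack=4)
Line 5: ['draw', 'bird'] (min_width=9, slack=3)
Line 6: ['emerald', 'dog'] (min_width=11, slack=1)
Line 7: ['sand', 'if'] (min_width=7, slack=5)
Line 8: ['blackboard'] (min_width=10, slack=2)
Line 9: ['two', 'release'] (min_width=11, slack=1)
Line 10: ['dinosaur'] (min_width=8, slack=4)
Line 11: ['waterfall'] (min_width=9, slack=3)
Line 12: ['page', 'dirty'] (min_width=10, slack=2)
Total lines: 12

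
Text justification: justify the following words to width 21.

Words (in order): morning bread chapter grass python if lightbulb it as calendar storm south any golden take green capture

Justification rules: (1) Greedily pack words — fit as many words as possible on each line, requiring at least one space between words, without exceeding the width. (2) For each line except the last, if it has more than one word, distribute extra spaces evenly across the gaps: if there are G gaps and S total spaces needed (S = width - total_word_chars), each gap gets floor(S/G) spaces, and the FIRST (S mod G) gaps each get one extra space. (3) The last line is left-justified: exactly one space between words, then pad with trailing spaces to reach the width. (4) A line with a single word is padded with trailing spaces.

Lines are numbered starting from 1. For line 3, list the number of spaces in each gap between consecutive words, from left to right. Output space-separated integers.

Line 1: ['morning', 'bread', 'chapter'] (min_width=21, slack=0)
Line 2: ['grass', 'python', 'if'] (min_width=15, slack=6)
Line 3: ['lightbulb', 'it', 'as'] (min_width=15, slack=6)
Line 4: ['calendar', 'storm', 'south'] (min_width=20, slack=1)
Line 5: ['any', 'golden', 'take', 'green'] (min_width=21, slack=0)
Line 6: ['capture'] (min_width=7, slack=14)

Answer: 4 4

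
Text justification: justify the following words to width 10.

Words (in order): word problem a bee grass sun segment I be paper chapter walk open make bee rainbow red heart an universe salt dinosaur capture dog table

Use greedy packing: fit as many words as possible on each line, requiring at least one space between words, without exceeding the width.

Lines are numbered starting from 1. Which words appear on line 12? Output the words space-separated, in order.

Line 1: ['word'] (min_width=4, slack=6)
Line 2: ['problem', 'a'] (min_width=9, slack=1)
Line 3: ['bee', 'grass'] (min_width=9, slack=1)
Line 4: ['sun'] (min_width=3, slack=7)
Line 5: ['segment', 'I'] (min_width=9, slack=1)
Line 6: ['be', 'paper'] (min_width=8, slack=2)
Line 7: ['chapter'] (min_width=7, slack=3)
Line 8: ['walk', 'open'] (min_width=9, slack=1)
Line 9: ['make', 'bee'] (min_width=8, slack=2)
Line 10: ['rainbow'] (min_width=7, slack=3)
Line 11: ['red', 'heart'] (min_width=9, slack=1)
Line 12: ['an'] (min_width=2, slack=8)
Line 13: ['universe'] (min_width=8, slack=2)
Line 14: ['salt'] (min_width=4, slack=6)
Line 15: ['dinosaur'] (min_width=8, slack=2)
Line 16: ['capture'] (min_width=7, slack=3)
Line 17: ['dog', 'table'] (min_width=9, slack=1)

Answer: an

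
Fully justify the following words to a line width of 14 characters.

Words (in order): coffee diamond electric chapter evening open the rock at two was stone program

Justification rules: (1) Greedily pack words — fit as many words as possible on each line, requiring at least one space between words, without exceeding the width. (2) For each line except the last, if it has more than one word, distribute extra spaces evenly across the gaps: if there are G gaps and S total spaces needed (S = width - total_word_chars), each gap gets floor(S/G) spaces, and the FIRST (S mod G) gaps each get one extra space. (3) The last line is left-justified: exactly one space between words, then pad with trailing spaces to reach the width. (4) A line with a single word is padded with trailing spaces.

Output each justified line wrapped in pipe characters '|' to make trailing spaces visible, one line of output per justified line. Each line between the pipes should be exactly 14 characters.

Answer: |coffee diamond|
|electric      |
|chapter       |
|evening   open|
|the   rock  at|
|two  was stone|
|program       |

Derivation:
Line 1: ['coffee', 'diamond'] (min_width=14, slack=0)
Line 2: ['electric'] (min_width=8, slack=6)
Line 3: ['chapter'] (min_width=7, slack=7)
Line 4: ['evening', 'open'] (min_width=12, slack=2)
Line 5: ['the', 'rock', 'at'] (min_width=11, slack=3)
Line 6: ['two', 'was', 'stone'] (min_width=13, slack=1)
Line 7: ['program'] (min_width=7, slack=7)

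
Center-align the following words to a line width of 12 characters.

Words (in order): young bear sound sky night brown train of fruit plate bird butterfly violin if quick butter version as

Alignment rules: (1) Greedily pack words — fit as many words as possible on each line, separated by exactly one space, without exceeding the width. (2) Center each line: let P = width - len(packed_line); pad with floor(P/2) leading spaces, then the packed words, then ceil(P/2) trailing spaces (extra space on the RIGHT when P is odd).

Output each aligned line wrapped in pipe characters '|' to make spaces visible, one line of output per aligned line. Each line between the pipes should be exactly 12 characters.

Answer: | young bear |
| sound sky  |
|night brown |
|  train of  |
|fruit plate |
|    bird    |
| butterfly  |
| violin if  |
|quick butter|
| version as |

Derivation:
Line 1: ['young', 'bear'] (min_width=10, slack=2)
Line 2: ['sound', 'sky'] (min_width=9, slack=3)
Line 3: ['night', 'brown'] (min_width=11, slack=1)
Line 4: ['train', 'of'] (min_width=8, slack=4)
Line 5: ['fruit', 'plate'] (min_width=11, slack=1)
Line 6: ['bird'] (min_width=4, slack=8)
Line 7: ['butterfly'] (min_width=9, slack=3)
Line 8: ['violin', 'if'] (min_width=9, slack=3)
Line 9: ['quick', 'butter'] (min_width=12, slack=0)
Line 10: ['version', 'as'] (min_width=10, slack=2)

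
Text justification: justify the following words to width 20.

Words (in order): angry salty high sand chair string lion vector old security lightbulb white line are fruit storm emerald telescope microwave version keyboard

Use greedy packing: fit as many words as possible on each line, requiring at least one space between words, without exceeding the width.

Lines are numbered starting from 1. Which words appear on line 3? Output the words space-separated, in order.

Answer: lion vector old

Derivation:
Line 1: ['angry', 'salty', 'high'] (min_width=16, slack=4)
Line 2: ['sand', 'chair', 'string'] (min_width=17, slack=3)
Line 3: ['lion', 'vector', 'old'] (min_width=15, slack=5)
Line 4: ['security', 'lightbulb'] (min_width=18, slack=2)
Line 5: ['white', 'line', 'are', 'fruit'] (min_width=20, slack=0)
Line 6: ['storm', 'emerald'] (min_width=13, slack=7)
Line 7: ['telescope', 'microwave'] (min_width=19, slack=1)
Line 8: ['version', 'keyboard'] (min_width=16, slack=4)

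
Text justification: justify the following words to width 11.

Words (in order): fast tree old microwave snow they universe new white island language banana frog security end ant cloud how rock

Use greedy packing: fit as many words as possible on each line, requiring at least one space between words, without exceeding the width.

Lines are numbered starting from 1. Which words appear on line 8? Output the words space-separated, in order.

Answer: language

Derivation:
Line 1: ['fast', 'tree'] (min_width=9, slack=2)
Line 2: ['old'] (min_width=3, slack=8)
Line 3: ['microwave'] (min_width=9, slack=2)
Line 4: ['snow', 'they'] (min_width=9, slack=2)
Line 5: ['universe'] (min_width=8, slack=3)
Line 6: ['new', 'white'] (min_width=9, slack=2)
Line 7: ['island'] (min_width=6, slack=5)
Line 8: ['language'] (min_width=8, slack=3)
Line 9: ['banana', 'frog'] (min_width=11, slack=0)
Line 10: ['security'] (min_width=8, slack=3)
Line 11: ['end', 'ant'] (min_width=7, slack=4)
Line 12: ['cloud', 'how'] (min_width=9, slack=2)
Line 13: ['rock'] (min_width=4, slack=7)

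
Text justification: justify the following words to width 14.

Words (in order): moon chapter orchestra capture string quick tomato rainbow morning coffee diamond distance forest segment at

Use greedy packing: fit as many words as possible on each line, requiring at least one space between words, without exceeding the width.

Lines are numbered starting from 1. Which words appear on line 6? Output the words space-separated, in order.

Answer: morning coffee

Derivation:
Line 1: ['moon', 'chapter'] (min_width=12, slack=2)
Line 2: ['orchestra'] (min_width=9, slack=5)
Line 3: ['capture', 'string'] (min_width=14, slack=0)
Line 4: ['quick', 'tomato'] (min_width=12, slack=2)
Line 5: ['rainbow'] (min_width=7, slack=7)
Line 6: ['morning', 'coffee'] (min_width=14, slack=0)
Line 7: ['diamond'] (min_width=7, slack=7)
Line 8: ['distance'] (min_width=8, slack=6)
Line 9: ['forest', 'segment'] (min_width=14, slack=0)
Line 10: ['at'] (min_width=2, slack=12)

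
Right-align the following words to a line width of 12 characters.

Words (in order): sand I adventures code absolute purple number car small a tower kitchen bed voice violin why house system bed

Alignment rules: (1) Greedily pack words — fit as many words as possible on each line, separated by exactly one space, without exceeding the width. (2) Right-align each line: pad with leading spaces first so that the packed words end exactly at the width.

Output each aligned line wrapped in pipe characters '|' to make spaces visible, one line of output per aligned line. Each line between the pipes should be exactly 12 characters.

Answer: |      sand I|
|  adventures|
|        code|
|    absolute|
|      purple|
|  number car|
|     small a|
|       tower|
| kitchen bed|
|voice violin|
|   why house|
|  system bed|

Derivation:
Line 1: ['sand', 'I'] (min_width=6, slack=6)
Line 2: ['adventures'] (min_width=10, slack=2)
Line 3: ['code'] (min_width=4, slack=8)
Line 4: ['absolute'] (min_width=8, slack=4)
Line 5: ['purple'] (min_width=6, slack=6)
Line 6: ['number', 'car'] (min_width=10, slack=2)
Line 7: ['small', 'a'] (min_width=7, slack=5)
Line 8: ['tower'] (min_width=5, slack=7)
Line 9: ['kitchen', 'bed'] (min_width=11, slack=1)
Line 10: ['voice', 'violin'] (min_width=12, slack=0)
Line 11: ['why', 'house'] (min_width=9, slack=3)
Line 12: ['system', 'bed'] (min_width=10, slack=2)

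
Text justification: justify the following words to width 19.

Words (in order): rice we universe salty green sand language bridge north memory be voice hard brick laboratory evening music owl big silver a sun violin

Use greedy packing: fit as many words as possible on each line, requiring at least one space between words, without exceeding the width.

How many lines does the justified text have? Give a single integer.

Answer: 8

Derivation:
Line 1: ['rice', 'we', 'universe'] (min_width=16, slack=3)
Line 2: ['salty', 'green', 'sand'] (min_width=16, slack=3)
Line 3: ['language', 'bridge'] (min_width=15, slack=4)
Line 4: ['north', 'memory', 'be'] (min_width=15, slack=4)
Line 5: ['voice', 'hard', 'brick'] (min_width=16, slack=3)
Line 6: ['laboratory', 'evening'] (min_width=18, slack=1)
Line 7: ['music', 'owl', 'big'] (min_width=13, slack=6)
Line 8: ['silver', 'a', 'sun', 'violin'] (min_width=19, slack=0)
Total lines: 8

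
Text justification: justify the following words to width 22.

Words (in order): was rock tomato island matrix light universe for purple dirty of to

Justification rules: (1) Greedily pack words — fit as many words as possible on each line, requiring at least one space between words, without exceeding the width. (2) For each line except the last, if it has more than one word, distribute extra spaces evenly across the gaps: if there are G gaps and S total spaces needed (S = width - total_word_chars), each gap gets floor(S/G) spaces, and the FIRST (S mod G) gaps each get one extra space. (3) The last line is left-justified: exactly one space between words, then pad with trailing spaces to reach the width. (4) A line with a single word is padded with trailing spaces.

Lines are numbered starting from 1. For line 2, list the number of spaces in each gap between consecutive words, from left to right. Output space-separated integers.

Answer: 2 1

Derivation:
Line 1: ['was', 'rock', 'tomato', 'island'] (min_width=22, slack=0)
Line 2: ['matrix', 'light', 'universe'] (min_width=21, slack=1)
Line 3: ['for', 'purple', 'dirty', 'of', 'to'] (min_width=22, slack=0)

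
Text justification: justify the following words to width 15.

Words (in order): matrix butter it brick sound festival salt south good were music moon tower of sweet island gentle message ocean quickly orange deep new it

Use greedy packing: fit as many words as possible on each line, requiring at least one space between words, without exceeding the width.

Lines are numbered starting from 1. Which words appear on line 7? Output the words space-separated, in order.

Answer: island gentle

Derivation:
Line 1: ['matrix', 'butter'] (min_width=13, slack=2)
Line 2: ['it', 'brick', 'sound'] (min_width=14, slack=1)
Line 3: ['festival', 'salt'] (min_width=13, slack=2)
Line 4: ['south', 'good', 'were'] (min_width=15, slack=0)
Line 5: ['music', 'moon'] (min_width=10, slack=5)
Line 6: ['tower', 'of', 'sweet'] (min_width=14, slack=1)
Line 7: ['island', 'gentle'] (min_width=13, slack=2)
Line 8: ['message', 'ocean'] (min_width=13, slack=2)
Line 9: ['quickly', 'orange'] (min_width=14, slack=1)
Line 10: ['deep', 'new', 'it'] (min_width=11, slack=4)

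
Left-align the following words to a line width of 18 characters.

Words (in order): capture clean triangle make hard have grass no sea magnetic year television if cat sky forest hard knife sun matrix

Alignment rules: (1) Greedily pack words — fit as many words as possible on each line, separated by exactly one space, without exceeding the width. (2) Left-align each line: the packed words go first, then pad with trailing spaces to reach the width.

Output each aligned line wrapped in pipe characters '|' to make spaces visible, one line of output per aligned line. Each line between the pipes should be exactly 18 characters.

Line 1: ['capture', 'clean'] (min_width=13, slack=5)
Line 2: ['triangle', 'make', 'hard'] (min_width=18, slack=0)
Line 3: ['have', 'grass', 'no', 'sea'] (min_width=17, slack=1)
Line 4: ['magnetic', 'year'] (min_width=13, slack=5)
Line 5: ['television', 'if', 'cat'] (min_width=17, slack=1)
Line 6: ['sky', 'forest', 'hard'] (min_width=15, slack=3)
Line 7: ['knife', 'sun', 'matrix'] (min_width=16, slack=2)

Answer: |capture clean     |
|triangle make hard|
|have grass no sea |
|magnetic year     |
|television if cat |
|sky forest hard   |
|knife sun matrix  |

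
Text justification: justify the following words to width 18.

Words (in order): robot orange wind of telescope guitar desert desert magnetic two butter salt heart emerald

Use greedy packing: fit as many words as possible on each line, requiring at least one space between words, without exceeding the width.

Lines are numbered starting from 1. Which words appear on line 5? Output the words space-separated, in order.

Answer: two butter salt

Derivation:
Line 1: ['robot', 'orange', 'wind'] (min_width=17, slack=1)
Line 2: ['of', 'telescope'] (min_width=12, slack=6)
Line 3: ['guitar', 'desert'] (min_width=13, slack=5)
Line 4: ['desert', 'magnetic'] (min_width=15, slack=3)
Line 5: ['two', 'butter', 'salt'] (min_width=15, slack=3)
Line 6: ['heart', 'emerald'] (min_width=13, slack=5)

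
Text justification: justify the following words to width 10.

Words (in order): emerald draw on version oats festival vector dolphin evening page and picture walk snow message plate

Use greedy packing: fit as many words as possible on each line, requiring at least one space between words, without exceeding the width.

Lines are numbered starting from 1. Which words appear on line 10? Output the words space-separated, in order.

Answer: picture

Derivation:
Line 1: ['emerald'] (min_width=7, slack=3)
Line 2: ['draw', 'on'] (min_width=7, slack=3)
Line 3: ['version'] (min_width=7, slack=3)
Line 4: ['oats'] (min_width=4, slack=6)
Line 5: ['festival'] (min_width=8, slack=2)
Line 6: ['vector'] (min_width=6, slack=4)
Line 7: ['dolphin'] (min_width=7, slack=3)
Line 8: ['evening'] (min_width=7, slack=3)
Line 9: ['page', 'and'] (min_width=8, slack=2)
Line 10: ['picture'] (min_width=7, slack=3)
Line 11: ['walk', 'snow'] (min_width=9, slack=1)
Line 12: ['message'] (min_width=7, slack=3)
Line 13: ['plate'] (min_width=5, slack=5)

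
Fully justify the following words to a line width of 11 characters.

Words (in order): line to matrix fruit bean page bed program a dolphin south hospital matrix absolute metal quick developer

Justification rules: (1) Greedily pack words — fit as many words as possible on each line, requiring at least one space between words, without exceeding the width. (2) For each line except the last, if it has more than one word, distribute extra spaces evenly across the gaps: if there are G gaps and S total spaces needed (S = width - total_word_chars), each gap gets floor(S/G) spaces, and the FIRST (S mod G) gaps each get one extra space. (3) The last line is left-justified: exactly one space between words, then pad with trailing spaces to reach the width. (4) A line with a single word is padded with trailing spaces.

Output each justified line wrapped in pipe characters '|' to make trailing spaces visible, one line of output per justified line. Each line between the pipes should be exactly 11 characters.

Line 1: ['line', 'to'] (min_width=7, slack=4)
Line 2: ['matrix'] (min_width=6, slack=5)
Line 3: ['fruit', 'bean'] (min_width=10, slack=1)
Line 4: ['page', 'bed'] (min_width=8, slack=3)
Line 5: ['program', 'a'] (min_width=9, slack=2)
Line 6: ['dolphin'] (min_width=7, slack=4)
Line 7: ['south'] (min_width=5, slack=6)
Line 8: ['hospital'] (min_width=8, slack=3)
Line 9: ['matrix'] (min_width=6, slack=5)
Line 10: ['absolute'] (min_width=8, slack=3)
Line 11: ['metal', 'quick'] (min_width=11, slack=0)
Line 12: ['developer'] (min_width=9, slack=2)

Answer: |line     to|
|matrix     |
|fruit  bean|
|page    bed|
|program   a|
|dolphin    |
|south      |
|hospital   |
|matrix     |
|absolute   |
|metal quick|
|developer  |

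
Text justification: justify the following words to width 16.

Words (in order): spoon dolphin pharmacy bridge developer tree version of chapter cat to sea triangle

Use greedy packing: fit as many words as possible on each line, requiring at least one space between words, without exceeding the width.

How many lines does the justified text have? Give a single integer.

Answer: 6

Derivation:
Line 1: ['spoon', 'dolphin'] (min_width=13, slack=3)
Line 2: ['pharmacy', 'bridge'] (min_width=15, slack=1)
Line 3: ['developer', 'tree'] (min_width=14, slack=2)
Line 4: ['version', 'of'] (min_width=10, slack=6)
Line 5: ['chapter', 'cat', 'to'] (min_width=14, slack=2)
Line 6: ['sea', 'triangle'] (min_width=12, slack=4)
Total lines: 6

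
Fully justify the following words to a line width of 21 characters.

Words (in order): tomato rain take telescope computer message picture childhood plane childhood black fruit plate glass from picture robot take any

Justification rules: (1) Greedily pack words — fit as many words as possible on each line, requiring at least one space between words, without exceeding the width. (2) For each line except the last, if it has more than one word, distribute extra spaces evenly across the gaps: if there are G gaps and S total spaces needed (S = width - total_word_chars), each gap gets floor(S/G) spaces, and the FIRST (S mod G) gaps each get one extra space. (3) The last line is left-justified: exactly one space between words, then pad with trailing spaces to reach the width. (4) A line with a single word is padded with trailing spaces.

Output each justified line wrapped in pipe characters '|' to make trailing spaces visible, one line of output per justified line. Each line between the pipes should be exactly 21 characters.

Line 1: ['tomato', 'rain', 'take'] (min_width=16, slack=5)
Line 2: ['telescope', 'computer'] (min_width=18, slack=3)
Line 3: ['message', 'picture'] (min_width=15, slack=6)
Line 4: ['childhood', 'plane'] (min_width=15, slack=6)
Line 5: ['childhood', 'black', 'fruit'] (min_width=21, slack=0)
Line 6: ['plate', 'glass', 'from'] (min_width=16, slack=5)
Line 7: ['picture', 'robot', 'take'] (min_width=18, slack=3)
Line 8: ['any'] (min_width=3, slack=18)

Answer: |tomato    rain   take|
|telescope    computer|
|message       picture|
|childhood       plane|
|childhood black fruit|
|plate    glass   from|
|picture   robot  take|
|any                  |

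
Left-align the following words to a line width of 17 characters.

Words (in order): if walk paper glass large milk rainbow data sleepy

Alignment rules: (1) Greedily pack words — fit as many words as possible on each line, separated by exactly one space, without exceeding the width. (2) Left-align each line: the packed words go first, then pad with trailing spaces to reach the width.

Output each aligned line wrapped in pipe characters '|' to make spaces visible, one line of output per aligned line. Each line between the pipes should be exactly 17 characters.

Answer: |if walk paper    |
|glass large milk |
|rainbow data     |
|sleepy           |

Derivation:
Line 1: ['if', 'walk', 'paper'] (min_width=13, slack=4)
Line 2: ['glass', 'large', 'milk'] (min_width=16, slack=1)
Line 3: ['rainbow', 'data'] (min_width=12, slack=5)
Line 4: ['sleepy'] (min_width=6, slack=11)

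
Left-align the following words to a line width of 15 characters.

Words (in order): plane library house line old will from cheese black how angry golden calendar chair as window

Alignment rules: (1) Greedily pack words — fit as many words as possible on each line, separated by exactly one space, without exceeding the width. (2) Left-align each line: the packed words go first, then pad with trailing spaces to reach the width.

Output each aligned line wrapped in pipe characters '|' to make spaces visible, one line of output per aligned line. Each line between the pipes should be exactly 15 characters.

Line 1: ['plane', 'library'] (min_width=13, slack=2)
Line 2: ['house', 'line', 'old'] (min_width=14, slack=1)
Line 3: ['will', 'from'] (min_width=9, slack=6)
Line 4: ['cheese', 'black'] (min_width=12, slack=3)
Line 5: ['how', 'angry'] (min_width=9, slack=6)
Line 6: ['golden', 'calendar'] (min_width=15, slack=0)
Line 7: ['chair', 'as', 'window'] (min_width=15, slack=0)

Answer: |plane library  |
|house line old |
|will from      |
|cheese black   |
|how angry      |
|golden calendar|
|chair as window|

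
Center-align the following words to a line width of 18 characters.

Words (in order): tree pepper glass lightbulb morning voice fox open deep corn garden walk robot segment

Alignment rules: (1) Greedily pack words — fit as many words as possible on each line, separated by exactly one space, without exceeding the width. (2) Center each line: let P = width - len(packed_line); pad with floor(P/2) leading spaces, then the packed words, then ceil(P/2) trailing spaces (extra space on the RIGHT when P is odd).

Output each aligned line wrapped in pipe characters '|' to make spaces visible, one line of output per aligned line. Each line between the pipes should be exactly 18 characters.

Answer: |tree pepper glass |
|lightbulb morning |
|  voice fox open  |
| deep corn garden |
|walk robot segment|

Derivation:
Line 1: ['tree', 'pepper', 'glass'] (min_width=17, slack=1)
Line 2: ['lightbulb', 'morning'] (min_width=17, slack=1)
Line 3: ['voice', 'fox', 'open'] (min_width=14, slack=4)
Line 4: ['deep', 'corn', 'garden'] (min_width=16, slack=2)
Line 5: ['walk', 'robot', 'segment'] (min_width=18, slack=0)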